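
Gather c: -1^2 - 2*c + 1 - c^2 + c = -c^2 - c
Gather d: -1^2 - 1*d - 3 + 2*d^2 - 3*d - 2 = 2*d^2 - 4*d - 6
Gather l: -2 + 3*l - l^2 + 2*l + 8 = -l^2 + 5*l + 6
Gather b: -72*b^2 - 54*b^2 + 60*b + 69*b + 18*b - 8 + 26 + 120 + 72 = -126*b^2 + 147*b + 210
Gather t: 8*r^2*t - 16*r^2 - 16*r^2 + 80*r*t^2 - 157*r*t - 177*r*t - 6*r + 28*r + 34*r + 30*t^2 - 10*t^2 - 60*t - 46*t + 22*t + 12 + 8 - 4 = -32*r^2 + 56*r + t^2*(80*r + 20) + t*(8*r^2 - 334*r - 84) + 16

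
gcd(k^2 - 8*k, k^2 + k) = k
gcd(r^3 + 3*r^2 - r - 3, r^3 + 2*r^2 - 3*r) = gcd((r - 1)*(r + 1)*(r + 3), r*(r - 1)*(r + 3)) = r^2 + 2*r - 3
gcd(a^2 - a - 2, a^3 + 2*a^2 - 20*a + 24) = a - 2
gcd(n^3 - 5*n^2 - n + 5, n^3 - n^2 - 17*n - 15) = n^2 - 4*n - 5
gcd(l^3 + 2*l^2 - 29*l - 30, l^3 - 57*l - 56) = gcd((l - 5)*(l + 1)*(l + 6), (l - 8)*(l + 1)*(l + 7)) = l + 1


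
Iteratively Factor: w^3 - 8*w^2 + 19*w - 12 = (w - 4)*(w^2 - 4*w + 3) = (w - 4)*(w - 1)*(w - 3)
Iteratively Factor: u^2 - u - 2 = (u + 1)*(u - 2)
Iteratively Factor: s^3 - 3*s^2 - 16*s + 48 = (s + 4)*(s^2 - 7*s + 12) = (s - 4)*(s + 4)*(s - 3)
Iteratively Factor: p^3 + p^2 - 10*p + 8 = (p + 4)*(p^2 - 3*p + 2) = (p - 2)*(p + 4)*(p - 1)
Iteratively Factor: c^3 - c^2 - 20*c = (c)*(c^2 - c - 20) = c*(c + 4)*(c - 5)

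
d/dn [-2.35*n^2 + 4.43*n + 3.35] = 4.43 - 4.7*n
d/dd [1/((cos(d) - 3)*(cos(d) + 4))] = (sin(d) + sin(2*d))/((cos(d) - 3)^2*(cos(d) + 4)^2)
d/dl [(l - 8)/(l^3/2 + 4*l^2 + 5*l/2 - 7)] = 4*(-l^3 + 8*l^2 + 64*l + 13)/(l^6 + 16*l^5 + 74*l^4 + 52*l^3 - 199*l^2 - 140*l + 196)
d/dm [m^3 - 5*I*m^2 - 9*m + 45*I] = 3*m^2 - 10*I*m - 9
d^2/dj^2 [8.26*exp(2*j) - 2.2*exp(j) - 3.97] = (33.04*exp(j) - 2.2)*exp(j)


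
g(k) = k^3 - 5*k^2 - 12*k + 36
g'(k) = 3*k^2 - 10*k - 12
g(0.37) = 30.93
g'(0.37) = -15.29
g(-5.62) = -231.99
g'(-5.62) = 138.95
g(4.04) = -28.15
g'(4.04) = -3.44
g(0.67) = 26.02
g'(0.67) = -17.35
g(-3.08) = -3.69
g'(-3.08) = 47.26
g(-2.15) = 28.75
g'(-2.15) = 23.37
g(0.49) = 29.04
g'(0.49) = -16.18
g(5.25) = -20.11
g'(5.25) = 18.19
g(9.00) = 252.00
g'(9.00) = 141.00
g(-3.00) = 0.00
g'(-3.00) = 45.00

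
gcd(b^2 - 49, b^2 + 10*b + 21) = b + 7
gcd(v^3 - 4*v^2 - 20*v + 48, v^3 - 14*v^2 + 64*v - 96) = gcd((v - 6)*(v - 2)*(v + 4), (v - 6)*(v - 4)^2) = v - 6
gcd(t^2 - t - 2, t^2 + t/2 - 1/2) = t + 1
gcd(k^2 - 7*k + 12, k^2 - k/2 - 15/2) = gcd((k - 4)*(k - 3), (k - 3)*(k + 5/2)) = k - 3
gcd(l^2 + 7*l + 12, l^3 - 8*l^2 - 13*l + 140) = l + 4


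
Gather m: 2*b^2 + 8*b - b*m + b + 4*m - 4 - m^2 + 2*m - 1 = 2*b^2 + 9*b - m^2 + m*(6 - b) - 5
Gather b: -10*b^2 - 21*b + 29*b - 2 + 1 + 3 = -10*b^2 + 8*b + 2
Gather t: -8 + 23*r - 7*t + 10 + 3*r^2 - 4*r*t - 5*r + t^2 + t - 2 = 3*r^2 + 18*r + t^2 + t*(-4*r - 6)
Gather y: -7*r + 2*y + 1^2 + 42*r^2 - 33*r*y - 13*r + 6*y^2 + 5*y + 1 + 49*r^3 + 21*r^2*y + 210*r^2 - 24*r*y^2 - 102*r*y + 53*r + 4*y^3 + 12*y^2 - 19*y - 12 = 49*r^3 + 252*r^2 + 33*r + 4*y^3 + y^2*(18 - 24*r) + y*(21*r^2 - 135*r - 12) - 10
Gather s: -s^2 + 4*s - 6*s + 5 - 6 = -s^2 - 2*s - 1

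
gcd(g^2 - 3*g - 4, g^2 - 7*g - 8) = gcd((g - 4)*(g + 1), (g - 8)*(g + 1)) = g + 1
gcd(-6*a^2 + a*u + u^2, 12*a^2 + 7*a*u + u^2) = 3*a + u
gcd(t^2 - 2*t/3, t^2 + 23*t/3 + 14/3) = 1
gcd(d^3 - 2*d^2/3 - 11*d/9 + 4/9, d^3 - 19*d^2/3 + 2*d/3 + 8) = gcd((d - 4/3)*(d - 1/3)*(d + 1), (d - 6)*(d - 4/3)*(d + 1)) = d^2 - d/3 - 4/3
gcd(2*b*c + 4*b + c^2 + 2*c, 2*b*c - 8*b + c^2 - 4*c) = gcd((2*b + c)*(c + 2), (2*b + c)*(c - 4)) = 2*b + c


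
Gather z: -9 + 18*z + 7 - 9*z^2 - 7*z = -9*z^2 + 11*z - 2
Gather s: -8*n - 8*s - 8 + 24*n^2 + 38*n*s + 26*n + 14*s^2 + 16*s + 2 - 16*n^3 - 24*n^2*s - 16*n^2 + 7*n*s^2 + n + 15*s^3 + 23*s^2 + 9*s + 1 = -16*n^3 + 8*n^2 + 19*n + 15*s^3 + s^2*(7*n + 37) + s*(-24*n^2 + 38*n + 17) - 5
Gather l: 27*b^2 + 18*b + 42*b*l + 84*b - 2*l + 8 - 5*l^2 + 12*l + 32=27*b^2 + 102*b - 5*l^2 + l*(42*b + 10) + 40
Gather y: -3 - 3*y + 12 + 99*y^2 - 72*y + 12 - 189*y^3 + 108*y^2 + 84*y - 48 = -189*y^3 + 207*y^2 + 9*y - 27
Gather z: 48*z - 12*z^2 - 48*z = -12*z^2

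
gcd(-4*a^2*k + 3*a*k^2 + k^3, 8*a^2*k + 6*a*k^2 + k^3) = 4*a*k + k^2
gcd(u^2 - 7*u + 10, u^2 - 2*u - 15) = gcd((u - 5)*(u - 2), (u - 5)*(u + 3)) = u - 5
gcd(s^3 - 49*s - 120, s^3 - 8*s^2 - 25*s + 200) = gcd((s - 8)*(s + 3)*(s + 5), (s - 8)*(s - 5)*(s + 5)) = s^2 - 3*s - 40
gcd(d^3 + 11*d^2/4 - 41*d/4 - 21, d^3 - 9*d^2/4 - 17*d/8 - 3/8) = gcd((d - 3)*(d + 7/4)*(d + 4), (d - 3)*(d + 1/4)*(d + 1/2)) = d - 3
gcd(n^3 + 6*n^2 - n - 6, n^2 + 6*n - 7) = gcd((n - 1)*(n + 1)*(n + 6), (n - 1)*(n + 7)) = n - 1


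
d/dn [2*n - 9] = 2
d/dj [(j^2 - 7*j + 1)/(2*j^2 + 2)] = 7*(j^2 - 1)/(2*(j^4 + 2*j^2 + 1))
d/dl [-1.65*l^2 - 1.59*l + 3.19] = -3.3*l - 1.59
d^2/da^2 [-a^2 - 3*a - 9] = -2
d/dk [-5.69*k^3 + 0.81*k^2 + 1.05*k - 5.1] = -17.07*k^2 + 1.62*k + 1.05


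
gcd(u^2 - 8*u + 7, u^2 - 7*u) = u - 7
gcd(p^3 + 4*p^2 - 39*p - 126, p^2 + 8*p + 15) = p + 3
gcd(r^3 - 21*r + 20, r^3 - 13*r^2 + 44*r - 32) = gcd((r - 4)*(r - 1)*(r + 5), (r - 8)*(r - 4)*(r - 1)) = r^2 - 5*r + 4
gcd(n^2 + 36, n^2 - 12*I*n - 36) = n - 6*I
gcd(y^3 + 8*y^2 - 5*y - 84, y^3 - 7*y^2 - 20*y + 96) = y^2 + y - 12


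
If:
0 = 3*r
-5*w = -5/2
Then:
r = 0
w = 1/2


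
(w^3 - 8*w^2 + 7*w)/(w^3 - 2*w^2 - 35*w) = (w - 1)/(w + 5)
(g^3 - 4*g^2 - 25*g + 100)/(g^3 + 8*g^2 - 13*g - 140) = (g - 5)/(g + 7)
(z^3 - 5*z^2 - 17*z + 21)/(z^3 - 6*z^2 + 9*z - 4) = (z^2 - 4*z - 21)/(z^2 - 5*z + 4)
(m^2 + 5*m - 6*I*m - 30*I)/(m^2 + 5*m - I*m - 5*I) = (m - 6*I)/(m - I)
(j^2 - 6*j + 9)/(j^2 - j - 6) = (j - 3)/(j + 2)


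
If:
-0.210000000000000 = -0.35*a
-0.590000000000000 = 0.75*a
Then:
No Solution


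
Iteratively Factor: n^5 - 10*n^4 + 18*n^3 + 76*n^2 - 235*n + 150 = (n - 1)*(n^4 - 9*n^3 + 9*n^2 + 85*n - 150) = (n - 2)*(n - 1)*(n^3 - 7*n^2 - 5*n + 75) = (n - 5)*(n - 2)*(n - 1)*(n^2 - 2*n - 15) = (n - 5)*(n - 2)*(n - 1)*(n + 3)*(n - 5)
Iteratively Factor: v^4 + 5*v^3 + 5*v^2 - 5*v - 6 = (v + 3)*(v^3 + 2*v^2 - v - 2) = (v - 1)*(v + 3)*(v^2 + 3*v + 2) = (v - 1)*(v + 1)*(v + 3)*(v + 2)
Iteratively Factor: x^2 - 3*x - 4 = (x - 4)*(x + 1)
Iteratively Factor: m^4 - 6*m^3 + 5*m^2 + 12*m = (m + 1)*(m^3 - 7*m^2 + 12*m) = m*(m + 1)*(m^2 - 7*m + 12) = m*(m - 4)*(m + 1)*(m - 3)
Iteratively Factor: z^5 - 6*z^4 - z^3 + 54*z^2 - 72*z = (z - 2)*(z^4 - 4*z^3 - 9*z^2 + 36*z) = (z - 3)*(z - 2)*(z^3 - z^2 - 12*z) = (z - 3)*(z - 2)*(z + 3)*(z^2 - 4*z) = (z - 4)*(z - 3)*(z - 2)*(z + 3)*(z)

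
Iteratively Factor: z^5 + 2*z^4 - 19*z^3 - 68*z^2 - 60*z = (z + 2)*(z^4 - 19*z^2 - 30*z) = (z + 2)^2*(z^3 - 2*z^2 - 15*z) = (z - 5)*(z + 2)^2*(z^2 + 3*z) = z*(z - 5)*(z + 2)^2*(z + 3)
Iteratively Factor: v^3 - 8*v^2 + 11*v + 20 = (v + 1)*(v^2 - 9*v + 20) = (v - 5)*(v + 1)*(v - 4)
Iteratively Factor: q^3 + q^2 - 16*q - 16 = (q - 4)*(q^2 + 5*q + 4) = (q - 4)*(q + 4)*(q + 1)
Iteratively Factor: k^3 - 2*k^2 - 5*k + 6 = (k - 3)*(k^2 + k - 2) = (k - 3)*(k + 2)*(k - 1)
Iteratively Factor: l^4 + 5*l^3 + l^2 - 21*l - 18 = (l + 3)*(l^3 + 2*l^2 - 5*l - 6) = (l + 3)^2*(l^2 - l - 2) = (l - 2)*(l + 3)^2*(l + 1)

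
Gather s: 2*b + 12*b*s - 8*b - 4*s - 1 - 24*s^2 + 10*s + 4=-6*b - 24*s^2 + s*(12*b + 6) + 3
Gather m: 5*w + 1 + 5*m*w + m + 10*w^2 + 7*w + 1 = m*(5*w + 1) + 10*w^2 + 12*w + 2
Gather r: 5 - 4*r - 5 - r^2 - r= -r^2 - 5*r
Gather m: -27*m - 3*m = -30*m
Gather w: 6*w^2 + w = 6*w^2 + w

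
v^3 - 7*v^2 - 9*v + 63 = (v - 7)*(v - 3)*(v + 3)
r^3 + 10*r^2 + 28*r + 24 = (r + 2)^2*(r + 6)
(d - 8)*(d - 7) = d^2 - 15*d + 56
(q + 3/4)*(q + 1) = q^2 + 7*q/4 + 3/4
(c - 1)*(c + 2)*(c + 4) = c^3 + 5*c^2 + 2*c - 8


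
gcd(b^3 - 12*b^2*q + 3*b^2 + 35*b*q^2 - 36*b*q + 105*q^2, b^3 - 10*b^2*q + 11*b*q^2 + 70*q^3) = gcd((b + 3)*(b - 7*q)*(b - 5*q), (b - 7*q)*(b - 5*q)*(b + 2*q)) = b^2 - 12*b*q + 35*q^2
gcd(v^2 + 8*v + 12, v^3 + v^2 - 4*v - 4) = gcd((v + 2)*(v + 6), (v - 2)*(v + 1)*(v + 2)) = v + 2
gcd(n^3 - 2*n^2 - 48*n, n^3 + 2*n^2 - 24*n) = n^2 + 6*n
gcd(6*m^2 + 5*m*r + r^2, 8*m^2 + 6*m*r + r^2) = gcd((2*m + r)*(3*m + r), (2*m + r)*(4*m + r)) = 2*m + r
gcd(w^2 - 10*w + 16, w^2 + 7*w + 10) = 1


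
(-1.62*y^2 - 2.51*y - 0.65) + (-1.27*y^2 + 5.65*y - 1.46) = -2.89*y^2 + 3.14*y - 2.11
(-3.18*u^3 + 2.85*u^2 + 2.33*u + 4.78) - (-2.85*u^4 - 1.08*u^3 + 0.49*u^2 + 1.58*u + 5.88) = 2.85*u^4 - 2.1*u^3 + 2.36*u^2 + 0.75*u - 1.1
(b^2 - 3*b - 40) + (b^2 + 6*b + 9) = 2*b^2 + 3*b - 31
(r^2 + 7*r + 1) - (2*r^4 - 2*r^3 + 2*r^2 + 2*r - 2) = -2*r^4 + 2*r^3 - r^2 + 5*r + 3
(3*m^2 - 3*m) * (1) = 3*m^2 - 3*m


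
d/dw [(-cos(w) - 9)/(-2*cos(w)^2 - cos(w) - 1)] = (36*cos(w) + cos(2*w) + 9)*sin(w)/(cos(w) + cos(2*w) + 2)^2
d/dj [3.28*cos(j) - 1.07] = -3.28*sin(j)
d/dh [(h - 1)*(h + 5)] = 2*h + 4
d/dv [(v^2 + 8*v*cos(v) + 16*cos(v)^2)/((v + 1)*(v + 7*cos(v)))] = ((v + 1)*(v + 4*cos(v))^2*(7*sin(v) - 1) - (v + 4*cos(v))^2*(v + 7*cos(v)) + (v + 7*cos(v))*(2*v + 2)*(-4*v*sin(v) + v - 8*sin(2*v) + 4*cos(v)))/((v + 1)^2*(v + 7*cos(v))^2)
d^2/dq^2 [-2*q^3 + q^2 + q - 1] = 2 - 12*q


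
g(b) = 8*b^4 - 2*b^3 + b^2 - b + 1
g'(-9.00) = -23833.00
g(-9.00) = 54037.00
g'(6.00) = 6707.00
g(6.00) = 9967.00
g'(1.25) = 54.62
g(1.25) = 16.94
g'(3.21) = 1002.03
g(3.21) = 791.34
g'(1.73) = 150.19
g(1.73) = 63.57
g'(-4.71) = -3487.11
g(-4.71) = 4173.94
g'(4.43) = 2672.14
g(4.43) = 2923.41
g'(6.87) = 10105.33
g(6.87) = 17213.22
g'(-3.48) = -1429.24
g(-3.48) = 1274.17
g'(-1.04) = -45.57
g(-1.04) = 14.73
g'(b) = 32*b^3 - 6*b^2 + 2*b - 1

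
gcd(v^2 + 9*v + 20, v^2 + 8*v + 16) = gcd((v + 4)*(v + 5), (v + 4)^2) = v + 4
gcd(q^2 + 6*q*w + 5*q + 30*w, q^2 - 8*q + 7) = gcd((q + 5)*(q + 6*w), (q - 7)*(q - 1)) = 1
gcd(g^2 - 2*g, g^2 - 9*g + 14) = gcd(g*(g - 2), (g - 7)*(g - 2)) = g - 2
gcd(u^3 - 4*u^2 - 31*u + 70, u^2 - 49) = u - 7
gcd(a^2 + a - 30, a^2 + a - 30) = a^2 + a - 30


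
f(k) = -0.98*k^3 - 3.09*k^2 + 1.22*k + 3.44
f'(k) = -2.94*k^2 - 6.18*k + 1.22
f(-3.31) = 1.09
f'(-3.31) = -10.54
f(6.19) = -339.84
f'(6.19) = -149.68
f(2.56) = -30.13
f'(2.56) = -33.87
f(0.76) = 2.15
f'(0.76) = -5.17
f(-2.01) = -3.54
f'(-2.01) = 1.76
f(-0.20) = 3.08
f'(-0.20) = 2.34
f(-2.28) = -3.79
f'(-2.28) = 0.03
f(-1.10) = -0.34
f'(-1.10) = 4.46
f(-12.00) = 1237.28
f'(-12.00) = -347.98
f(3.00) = -47.17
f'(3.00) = -43.78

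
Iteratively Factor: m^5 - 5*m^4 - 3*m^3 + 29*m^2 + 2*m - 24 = (m - 3)*(m^4 - 2*m^3 - 9*m^2 + 2*m + 8) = (m - 4)*(m - 3)*(m^3 + 2*m^2 - m - 2) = (m - 4)*(m - 3)*(m - 1)*(m^2 + 3*m + 2) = (m - 4)*(m - 3)*(m - 1)*(m + 1)*(m + 2)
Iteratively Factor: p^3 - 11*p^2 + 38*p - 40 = (p - 2)*(p^2 - 9*p + 20) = (p - 5)*(p - 2)*(p - 4)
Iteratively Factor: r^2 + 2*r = (r)*(r + 2)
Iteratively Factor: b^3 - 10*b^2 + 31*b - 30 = (b - 5)*(b^2 - 5*b + 6) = (b - 5)*(b - 2)*(b - 3)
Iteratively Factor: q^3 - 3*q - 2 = (q - 2)*(q^2 + 2*q + 1) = (q - 2)*(q + 1)*(q + 1)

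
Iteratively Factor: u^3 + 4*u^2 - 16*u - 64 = (u - 4)*(u^2 + 8*u + 16) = (u - 4)*(u + 4)*(u + 4)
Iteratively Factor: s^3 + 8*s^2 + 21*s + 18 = (s + 2)*(s^2 + 6*s + 9) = (s + 2)*(s + 3)*(s + 3)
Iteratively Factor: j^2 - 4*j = (j)*(j - 4)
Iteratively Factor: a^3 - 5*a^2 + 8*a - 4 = (a - 1)*(a^2 - 4*a + 4) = (a - 2)*(a - 1)*(a - 2)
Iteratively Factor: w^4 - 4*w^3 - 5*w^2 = (w - 5)*(w^3 + w^2) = w*(w - 5)*(w^2 + w) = w*(w - 5)*(w + 1)*(w)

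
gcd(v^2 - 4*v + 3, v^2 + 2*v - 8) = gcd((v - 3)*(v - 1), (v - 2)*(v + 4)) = 1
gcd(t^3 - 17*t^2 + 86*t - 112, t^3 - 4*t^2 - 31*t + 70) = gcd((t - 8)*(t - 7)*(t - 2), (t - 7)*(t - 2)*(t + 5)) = t^2 - 9*t + 14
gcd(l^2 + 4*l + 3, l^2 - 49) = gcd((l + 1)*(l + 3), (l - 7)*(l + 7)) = 1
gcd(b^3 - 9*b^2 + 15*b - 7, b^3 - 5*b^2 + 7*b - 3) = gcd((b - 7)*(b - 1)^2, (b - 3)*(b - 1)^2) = b^2 - 2*b + 1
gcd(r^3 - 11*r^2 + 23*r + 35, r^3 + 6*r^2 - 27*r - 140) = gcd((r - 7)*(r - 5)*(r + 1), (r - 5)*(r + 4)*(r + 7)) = r - 5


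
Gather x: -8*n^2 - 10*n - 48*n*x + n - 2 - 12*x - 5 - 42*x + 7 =-8*n^2 - 9*n + x*(-48*n - 54)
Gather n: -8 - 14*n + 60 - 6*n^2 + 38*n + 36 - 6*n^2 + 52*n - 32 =-12*n^2 + 76*n + 56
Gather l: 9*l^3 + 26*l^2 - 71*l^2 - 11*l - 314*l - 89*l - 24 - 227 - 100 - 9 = 9*l^3 - 45*l^2 - 414*l - 360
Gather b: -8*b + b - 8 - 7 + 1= -7*b - 14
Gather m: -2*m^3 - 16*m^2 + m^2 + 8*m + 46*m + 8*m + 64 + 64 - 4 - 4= -2*m^3 - 15*m^2 + 62*m + 120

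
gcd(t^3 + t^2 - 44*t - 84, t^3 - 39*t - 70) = t^2 - 5*t - 14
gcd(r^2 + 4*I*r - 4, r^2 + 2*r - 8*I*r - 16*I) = 1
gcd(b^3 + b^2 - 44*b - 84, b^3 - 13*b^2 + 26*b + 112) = b^2 - 5*b - 14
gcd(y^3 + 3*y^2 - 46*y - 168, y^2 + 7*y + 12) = y + 4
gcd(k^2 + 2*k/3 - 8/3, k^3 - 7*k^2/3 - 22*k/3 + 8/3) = k + 2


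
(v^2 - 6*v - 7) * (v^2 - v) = v^4 - 7*v^3 - v^2 + 7*v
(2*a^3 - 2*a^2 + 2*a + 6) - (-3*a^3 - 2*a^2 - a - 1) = 5*a^3 + 3*a + 7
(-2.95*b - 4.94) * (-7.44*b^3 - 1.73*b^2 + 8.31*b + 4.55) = 21.948*b^4 + 41.8571*b^3 - 15.9683*b^2 - 54.4739*b - 22.477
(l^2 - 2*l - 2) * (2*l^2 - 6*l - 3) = 2*l^4 - 10*l^3 + 5*l^2 + 18*l + 6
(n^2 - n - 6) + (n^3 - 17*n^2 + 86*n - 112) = n^3 - 16*n^2 + 85*n - 118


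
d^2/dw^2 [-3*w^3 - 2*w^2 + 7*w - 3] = -18*w - 4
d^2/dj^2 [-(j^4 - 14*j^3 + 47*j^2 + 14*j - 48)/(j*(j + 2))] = 2*(-j^6 - 6*j^5 - 12*j^4 + 136*j^3 + 144*j^2 + 288*j + 192)/(j^3*(j^3 + 6*j^2 + 12*j + 8))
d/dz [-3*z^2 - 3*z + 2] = -6*z - 3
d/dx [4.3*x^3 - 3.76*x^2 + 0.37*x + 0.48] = 12.9*x^2 - 7.52*x + 0.37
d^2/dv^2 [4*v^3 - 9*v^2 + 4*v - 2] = 24*v - 18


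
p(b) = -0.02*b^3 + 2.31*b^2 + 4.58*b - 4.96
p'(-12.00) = -59.50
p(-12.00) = 307.28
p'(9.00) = 41.30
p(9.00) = 208.79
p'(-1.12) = -0.67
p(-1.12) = -7.16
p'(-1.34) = -1.72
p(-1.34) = -6.90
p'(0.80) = 8.24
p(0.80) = 0.17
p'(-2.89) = -9.27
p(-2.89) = 1.58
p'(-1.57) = -2.82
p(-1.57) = -6.38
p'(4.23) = 23.05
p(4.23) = 54.23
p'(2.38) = 15.24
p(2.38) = 18.76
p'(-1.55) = -2.73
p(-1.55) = -6.43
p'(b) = -0.06*b^2 + 4.62*b + 4.58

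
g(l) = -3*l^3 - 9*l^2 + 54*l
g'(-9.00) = -513.00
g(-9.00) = 972.00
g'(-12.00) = -1026.00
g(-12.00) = 3240.00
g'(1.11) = 22.93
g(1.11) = 44.75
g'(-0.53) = 61.01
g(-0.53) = -30.70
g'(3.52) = -120.87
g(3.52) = -52.28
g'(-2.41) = 45.11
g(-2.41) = -140.42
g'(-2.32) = 47.32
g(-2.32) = -136.26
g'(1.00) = 27.00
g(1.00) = 42.00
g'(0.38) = 45.86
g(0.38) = 19.06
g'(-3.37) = 12.45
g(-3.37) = -169.37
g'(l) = -9*l^2 - 18*l + 54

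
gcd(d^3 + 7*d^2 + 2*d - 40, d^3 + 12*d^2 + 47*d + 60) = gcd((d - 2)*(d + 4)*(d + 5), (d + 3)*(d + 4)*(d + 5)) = d^2 + 9*d + 20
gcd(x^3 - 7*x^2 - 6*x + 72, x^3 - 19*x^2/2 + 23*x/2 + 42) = x - 4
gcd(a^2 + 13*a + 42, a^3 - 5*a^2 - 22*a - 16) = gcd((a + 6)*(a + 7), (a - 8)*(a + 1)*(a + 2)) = 1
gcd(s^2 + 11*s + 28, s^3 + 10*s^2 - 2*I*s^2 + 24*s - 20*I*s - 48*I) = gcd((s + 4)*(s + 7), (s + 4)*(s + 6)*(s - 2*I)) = s + 4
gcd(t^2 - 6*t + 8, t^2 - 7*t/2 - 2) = t - 4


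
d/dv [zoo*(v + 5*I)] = zoo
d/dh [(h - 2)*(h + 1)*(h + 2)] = 3*h^2 + 2*h - 4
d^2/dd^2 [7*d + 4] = 0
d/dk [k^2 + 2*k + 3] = 2*k + 2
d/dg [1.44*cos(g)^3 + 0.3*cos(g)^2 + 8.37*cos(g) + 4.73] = (4.32*sin(g)^2 - 0.6*cos(g) - 12.69)*sin(g)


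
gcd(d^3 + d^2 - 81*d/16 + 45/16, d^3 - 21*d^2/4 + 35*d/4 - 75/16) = d - 5/4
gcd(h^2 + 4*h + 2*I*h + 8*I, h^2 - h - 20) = h + 4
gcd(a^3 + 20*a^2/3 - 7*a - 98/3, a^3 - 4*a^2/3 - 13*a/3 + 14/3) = a^2 - a/3 - 14/3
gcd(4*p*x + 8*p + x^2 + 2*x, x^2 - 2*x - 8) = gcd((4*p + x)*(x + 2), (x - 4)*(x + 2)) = x + 2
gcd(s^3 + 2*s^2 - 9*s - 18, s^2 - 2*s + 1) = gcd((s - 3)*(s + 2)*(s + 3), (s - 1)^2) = 1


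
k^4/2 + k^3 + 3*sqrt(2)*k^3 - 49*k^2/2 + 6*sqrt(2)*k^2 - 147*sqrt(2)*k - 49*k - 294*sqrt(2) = (k/2 + 1)*(k - 7)*(k + 7)*(k + 6*sqrt(2))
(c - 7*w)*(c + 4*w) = c^2 - 3*c*w - 28*w^2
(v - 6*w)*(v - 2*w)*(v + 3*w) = v^3 - 5*v^2*w - 12*v*w^2 + 36*w^3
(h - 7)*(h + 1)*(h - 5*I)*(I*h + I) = I*h^4 + 5*h^3 - 5*I*h^3 - 25*h^2 - 13*I*h^2 - 65*h - 7*I*h - 35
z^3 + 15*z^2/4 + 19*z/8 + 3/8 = (z + 1/4)*(z + 1/2)*(z + 3)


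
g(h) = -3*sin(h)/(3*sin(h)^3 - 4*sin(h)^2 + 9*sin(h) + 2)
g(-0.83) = -0.28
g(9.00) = -0.24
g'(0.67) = -0.11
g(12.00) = -0.36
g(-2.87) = -1.06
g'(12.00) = -0.52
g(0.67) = -0.28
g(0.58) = -0.26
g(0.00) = 0.00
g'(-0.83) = -0.21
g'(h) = -3*(-9*sin(h)^2*cos(h) + 8*sin(h)*cos(h) - 9*cos(h))*sin(h)/(3*sin(h)^3 - 4*sin(h)^2 + 9*sin(h) + 2)^2 - 3*cos(h)/(3*sin(h)^3 - 4*sin(h)^2 + 9*sin(h) + 2)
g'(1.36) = -0.00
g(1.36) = -0.30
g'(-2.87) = 12.02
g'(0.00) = -1.50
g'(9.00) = 0.22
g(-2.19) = -0.25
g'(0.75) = -0.08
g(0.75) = -0.28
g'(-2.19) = 0.15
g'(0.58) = -0.14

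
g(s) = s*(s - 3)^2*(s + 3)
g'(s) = s*(s - 3)^2 + s*(s + 3)*(2*s - 6) + (s - 3)^2*(s + 3) = 4*s^3 - 9*s^2 - 18*s + 27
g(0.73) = 14.03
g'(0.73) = 10.62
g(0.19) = 4.79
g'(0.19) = 23.28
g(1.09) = 16.26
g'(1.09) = 1.87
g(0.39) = 9.01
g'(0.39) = 18.85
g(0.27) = 6.58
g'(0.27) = 21.56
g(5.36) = 249.57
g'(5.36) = 287.92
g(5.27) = 224.58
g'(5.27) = 267.64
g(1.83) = 12.10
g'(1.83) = -11.57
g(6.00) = 486.00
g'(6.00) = 459.00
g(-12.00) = 24300.00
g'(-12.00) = -7965.00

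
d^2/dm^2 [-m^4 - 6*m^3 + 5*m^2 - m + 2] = -12*m^2 - 36*m + 10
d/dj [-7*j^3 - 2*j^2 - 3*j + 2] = -21*j^2 - 4*j - 3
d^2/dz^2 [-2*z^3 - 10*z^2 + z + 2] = -12*z - 20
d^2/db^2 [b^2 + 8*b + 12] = 2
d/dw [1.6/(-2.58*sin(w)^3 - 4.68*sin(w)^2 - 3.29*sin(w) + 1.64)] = (12.384*sin(w)^2 + 14.976*sin(w) + 5.264)*cos(w)/(2.58*sin(w)^3 + 4.68*sin(w)^2 + 3.29*sin(w) - 1.64)^2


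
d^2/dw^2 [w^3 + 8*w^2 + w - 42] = 6*w + 16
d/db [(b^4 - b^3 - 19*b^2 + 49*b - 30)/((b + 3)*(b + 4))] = 2*(b^5 + 10*b^4 + 17*b^3 - 109*b^2 - 198*b + 399)/(b^4 + 14*b^3 + 73*b^2 + 168*b + 144)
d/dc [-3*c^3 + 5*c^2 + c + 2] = -9*c^2 + 10*c + 1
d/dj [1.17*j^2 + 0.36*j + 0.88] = 2.34*j + 0.36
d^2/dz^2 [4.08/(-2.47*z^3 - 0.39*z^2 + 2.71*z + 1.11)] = ((60.4656*z + 3.1824)*(2.47*z^3 + 0.39*z^2 - 2.71*z - 1.11) - 4.08*(7.41*z^2 + 0.78*z - 2.71)*(14.82*z^2 + 1.56*z - 5.42))/(2.47*z^3 + 0.39*z^2 - 2.71*z - 1.11)^3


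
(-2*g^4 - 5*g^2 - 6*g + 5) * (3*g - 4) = -6*g^5 + 8*g^4 - 15*g^3 + 2*g^2 + 39*g - 20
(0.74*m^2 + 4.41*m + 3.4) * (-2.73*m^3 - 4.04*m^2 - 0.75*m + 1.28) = -2.0202*m^5 - 15.0289*m^4 - 27.6534*m^3 - 16.0963*m^2 + 3.0948*m + 4.352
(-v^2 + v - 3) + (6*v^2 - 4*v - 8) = 5*v^2 - 3*v - 11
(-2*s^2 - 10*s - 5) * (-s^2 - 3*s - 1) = 2*s^4 + 16*s^3 + 37*s^2 + 25*s + 5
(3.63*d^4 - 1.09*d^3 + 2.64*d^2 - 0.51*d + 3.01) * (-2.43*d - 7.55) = -8.8209*d^5 - 24.7578*d^4 + 1.8143*d^3 - 18.6927*d^2 - 3.4638*d - 22.7255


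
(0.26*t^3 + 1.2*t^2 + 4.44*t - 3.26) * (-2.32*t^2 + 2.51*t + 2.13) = -0.6032*t^5 - 2.1314*t^4 - 6.735*t^3 + 21.2636*t^2 + 1.2746*t - 6.9438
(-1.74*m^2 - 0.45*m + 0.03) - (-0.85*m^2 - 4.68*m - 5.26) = -0.89*m^2 + 4.23*m + 5.29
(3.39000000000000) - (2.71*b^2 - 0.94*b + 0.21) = -2.71*b^2 + 0.94*b + 3.18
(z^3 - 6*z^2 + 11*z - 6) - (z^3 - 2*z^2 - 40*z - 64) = -4*z^2 + 51*z + 58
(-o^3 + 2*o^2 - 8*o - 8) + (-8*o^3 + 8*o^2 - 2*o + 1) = -9*o^3 + 10*o^2 - 10*o - 7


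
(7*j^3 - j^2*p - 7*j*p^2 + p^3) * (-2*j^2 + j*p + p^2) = -14*j^5 + 9*j^4*p + 20*j^3*p^2 - 10*j^2*p^3 - 6*j*p^4 + p^5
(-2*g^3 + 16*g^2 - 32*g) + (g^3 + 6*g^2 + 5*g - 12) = -g^3 + 22*g^2 - 27*g - 12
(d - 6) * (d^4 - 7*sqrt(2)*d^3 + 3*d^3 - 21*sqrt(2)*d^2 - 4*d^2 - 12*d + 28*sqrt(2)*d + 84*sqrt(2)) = d^5 - 7*sqrt(2)*d^4 - 3*d^4 - 22*d^3 + 21*sqrt(2)*d^3 + 12*d^2 + 154*sqrt(2)*d^2 - 84*sqrt(2)*d + 72*d - 504*sqrt(2)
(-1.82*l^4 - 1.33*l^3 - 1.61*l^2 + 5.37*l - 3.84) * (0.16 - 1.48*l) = 2.6936*l^5 + 1.6772*l^4 + 2.17*l^3 - 8.2052*l^2 + 6.5424*l - 0.6144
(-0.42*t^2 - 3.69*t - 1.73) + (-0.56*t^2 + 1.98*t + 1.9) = -0.98*t^2 - 1.71*t + 0.17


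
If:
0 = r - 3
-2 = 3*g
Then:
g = -2/3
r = 3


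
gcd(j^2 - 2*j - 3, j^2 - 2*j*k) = 1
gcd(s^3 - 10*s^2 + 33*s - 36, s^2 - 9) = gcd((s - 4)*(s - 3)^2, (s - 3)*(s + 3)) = s - 3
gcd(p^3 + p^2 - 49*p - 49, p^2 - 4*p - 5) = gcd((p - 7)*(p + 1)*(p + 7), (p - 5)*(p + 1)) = p + 1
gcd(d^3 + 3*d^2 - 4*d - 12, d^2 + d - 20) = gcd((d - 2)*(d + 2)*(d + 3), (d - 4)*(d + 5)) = 1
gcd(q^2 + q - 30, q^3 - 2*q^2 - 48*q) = q + 6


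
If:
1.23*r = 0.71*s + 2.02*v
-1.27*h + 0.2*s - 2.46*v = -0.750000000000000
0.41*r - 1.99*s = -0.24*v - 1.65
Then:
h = 0.738750336816263 - 1.85497440196401*v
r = 1.94296577946768*v + 0.543216173606603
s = 0.520912547528517*v + 0.94106463878327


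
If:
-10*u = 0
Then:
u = 0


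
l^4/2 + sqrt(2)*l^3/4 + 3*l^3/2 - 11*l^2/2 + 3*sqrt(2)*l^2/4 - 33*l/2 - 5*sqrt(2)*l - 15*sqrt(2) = (l/2 + sqrt(2))*(l + 3)*(l - 5*sqrt(2)/2)*(l + sqrt(2))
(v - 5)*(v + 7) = v^2 + 2*v - 35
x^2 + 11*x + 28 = (x + 4)*(x + 7)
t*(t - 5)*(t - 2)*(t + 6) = t^4 - t^3 - 32*t^2 + 60*t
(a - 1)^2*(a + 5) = a^3 + 3*a^2 - 9*a + 5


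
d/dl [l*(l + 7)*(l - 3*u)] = 3*l^2 - 6*l*u + 14*l - 21*u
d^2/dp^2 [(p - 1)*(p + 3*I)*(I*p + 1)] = 6*I*p - 4 - 2*I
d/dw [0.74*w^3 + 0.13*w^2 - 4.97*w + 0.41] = 2.22*w^2 + 0.26*w - 4.97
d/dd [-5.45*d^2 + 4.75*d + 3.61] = 4.75 - 10.9*d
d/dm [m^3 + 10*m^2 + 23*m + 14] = 3*m^2 + 20*m + 23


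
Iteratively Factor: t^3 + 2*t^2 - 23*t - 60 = (t + 4)*(t^2 - 2*t - 15) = (t + 3)*(t + 4)*(t - 5)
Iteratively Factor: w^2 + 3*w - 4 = (w + 4)*(w - 1)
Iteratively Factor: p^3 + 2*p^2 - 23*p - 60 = (p + 4)*(p^2 - 2*p - 15) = (p + 3)*(p + 4)*(p - 5)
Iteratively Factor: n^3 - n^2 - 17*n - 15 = (n + 3)*(n^2 - 4*n - 5) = (n - 5)*(n + 3)*(n + 1)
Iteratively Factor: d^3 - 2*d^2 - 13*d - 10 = (d + 2)*(d^2 - 4*d - 5) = (d + 1)*(d + 2)*(d - 5)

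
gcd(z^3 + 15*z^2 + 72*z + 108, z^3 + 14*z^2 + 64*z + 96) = z + 6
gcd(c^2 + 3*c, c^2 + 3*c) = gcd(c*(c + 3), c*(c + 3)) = c^2 + 3*c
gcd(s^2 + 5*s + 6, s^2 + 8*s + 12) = s + 2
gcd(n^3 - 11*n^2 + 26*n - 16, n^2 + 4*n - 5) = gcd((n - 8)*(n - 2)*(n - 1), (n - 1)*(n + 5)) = n - 1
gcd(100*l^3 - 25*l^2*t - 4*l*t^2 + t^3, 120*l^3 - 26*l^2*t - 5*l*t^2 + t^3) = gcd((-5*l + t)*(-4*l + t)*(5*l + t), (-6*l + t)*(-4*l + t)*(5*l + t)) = -20*l^2 + l*t + t^2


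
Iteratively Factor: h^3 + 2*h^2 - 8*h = (h + 4)*(h^2 - 2*h) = (h - 2)*(h + 4)*(h)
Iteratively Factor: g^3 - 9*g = (g + 3)*(g^2 - 3*g) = (g - 3)*(g + 3)*(g)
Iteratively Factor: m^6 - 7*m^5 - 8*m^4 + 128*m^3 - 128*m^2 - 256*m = (m - 4)*(m^5 - 3*m^4 - 20*m^3 + 48*m^2 + 64*m) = (m - 4)^2*(m^4 + m^3 - 16*m^2 - 16*m) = (m - 4)^2*(m + 4)*(m^3 - 3*m^2 - 4*m) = (m - 4)^2*(m + 1)*(m + 4)*(m^2 - 4*m) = (m - 4)^3*(m + 1)*(m + 4)*(m)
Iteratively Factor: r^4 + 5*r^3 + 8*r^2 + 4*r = (r)*(r^3 + 5*r^2 + 8*r + 4) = r*(r + 2)*(r^2 + 3*r + 2) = r*(r + 1)*(r + 2)*(r + 2)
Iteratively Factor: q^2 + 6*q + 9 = (q + 3)*(q + 3)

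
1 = 1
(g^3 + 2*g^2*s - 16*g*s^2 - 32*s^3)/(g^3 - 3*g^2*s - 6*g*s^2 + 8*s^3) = (-g - 4*s)/(-g + s)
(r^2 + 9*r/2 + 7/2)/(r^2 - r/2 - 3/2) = (2*r + 7)/(2*r - 3)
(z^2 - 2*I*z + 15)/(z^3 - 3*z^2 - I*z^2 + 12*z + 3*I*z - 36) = (z - 5*I)/(z^2 - z*(3 + 4*I) + 12*I)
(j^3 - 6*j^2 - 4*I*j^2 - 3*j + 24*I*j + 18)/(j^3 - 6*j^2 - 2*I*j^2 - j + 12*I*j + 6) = (j - 3*I)/(j - I)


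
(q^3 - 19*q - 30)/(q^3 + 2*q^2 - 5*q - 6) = (q^2 - 3*q - 10)/(q^2 - q - 2)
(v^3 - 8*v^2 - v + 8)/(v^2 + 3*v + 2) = (v^2 - 9*v + 8)/(v + 2)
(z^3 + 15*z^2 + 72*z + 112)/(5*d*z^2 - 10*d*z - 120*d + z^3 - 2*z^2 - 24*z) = (z^2 + 11*z + 28)/(5*d*z - 30*d + z^2 - 6*z)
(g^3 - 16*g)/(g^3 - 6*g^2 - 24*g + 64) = g*(g - 4)/(g^2 - 10*g + 16)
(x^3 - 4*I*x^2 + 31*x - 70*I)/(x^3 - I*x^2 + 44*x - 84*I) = (x^2 - 2*I*x + 35)/(x^2 + I*x + 42)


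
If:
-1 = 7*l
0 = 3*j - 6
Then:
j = 2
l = -1/7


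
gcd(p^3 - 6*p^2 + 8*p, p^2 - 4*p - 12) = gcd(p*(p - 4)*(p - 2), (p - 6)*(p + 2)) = 1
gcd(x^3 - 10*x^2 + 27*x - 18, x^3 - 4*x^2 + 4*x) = 1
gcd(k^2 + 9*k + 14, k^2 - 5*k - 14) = k + 2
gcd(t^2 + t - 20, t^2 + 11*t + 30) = t + 5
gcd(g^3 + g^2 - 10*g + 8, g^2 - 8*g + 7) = g - 1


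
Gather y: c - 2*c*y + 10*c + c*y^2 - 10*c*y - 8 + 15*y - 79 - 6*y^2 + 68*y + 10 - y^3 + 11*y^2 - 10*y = 11*c - y^3 + y^2*(c + 5) + y*(73 - 12*c) - 77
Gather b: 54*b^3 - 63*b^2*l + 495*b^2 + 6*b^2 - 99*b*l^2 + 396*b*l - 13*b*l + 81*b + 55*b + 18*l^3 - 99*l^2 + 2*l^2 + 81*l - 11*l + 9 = 54*b^3 + b^2*(501 - 63*l) + b*(-99*l^2 + 383*l + 136) + 18*l^3 - 97*l^2 + 70*l + 9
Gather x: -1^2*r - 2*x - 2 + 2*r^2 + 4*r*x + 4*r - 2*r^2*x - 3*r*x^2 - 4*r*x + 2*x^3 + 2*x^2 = 2*r^2 + 3*r + 2*x^3 + x^2*(2 - 3*r) + x*(-2*r^2 - 2) - 2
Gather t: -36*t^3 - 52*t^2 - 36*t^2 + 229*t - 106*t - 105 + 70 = -36*t^3 - 88*t^2 + 123*t - 35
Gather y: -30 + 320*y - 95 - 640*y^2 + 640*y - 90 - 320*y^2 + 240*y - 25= -960*y^2 + 1200*y - 240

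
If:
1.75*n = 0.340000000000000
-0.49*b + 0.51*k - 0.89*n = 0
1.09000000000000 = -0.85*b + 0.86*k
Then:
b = -33.65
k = -31.99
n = 0.19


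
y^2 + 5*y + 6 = (y + 2)*(y + 3)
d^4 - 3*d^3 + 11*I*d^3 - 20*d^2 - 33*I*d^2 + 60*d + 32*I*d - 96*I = (d - 3)*(d - I)*(d + 4*I)*(d + 8*I)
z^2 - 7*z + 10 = (z - 5)*(z - 2)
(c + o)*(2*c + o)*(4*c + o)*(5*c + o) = 40*c^4 + 78*c^3*o + 49*c^2*o^2 + 12*c*o^3 + o^4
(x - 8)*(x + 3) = x^2 - 5*x - 24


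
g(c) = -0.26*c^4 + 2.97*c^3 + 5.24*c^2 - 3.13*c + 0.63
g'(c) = -1.04*c^3 + 8.91*c^2 + 10.48*c - 3.13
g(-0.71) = 4.36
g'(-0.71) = -5.71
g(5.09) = 337.60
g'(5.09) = 143.91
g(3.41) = 133.50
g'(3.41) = 94.98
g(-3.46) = -86.09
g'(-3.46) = 110.35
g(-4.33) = -220.08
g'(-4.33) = 202.97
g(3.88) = 181.93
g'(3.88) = 110.92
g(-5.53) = -567.23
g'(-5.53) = 387.27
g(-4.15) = -185.53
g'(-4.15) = 181.16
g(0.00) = 0.63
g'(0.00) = -3.13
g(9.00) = 856.17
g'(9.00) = 54.74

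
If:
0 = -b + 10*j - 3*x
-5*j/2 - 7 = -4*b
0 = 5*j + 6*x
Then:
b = 35/19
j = 14/95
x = -7/57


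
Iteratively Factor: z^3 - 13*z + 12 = (z - 3)*(z^2 + 3*z - 4) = (z - 3)*(z + 4)*(z - 1)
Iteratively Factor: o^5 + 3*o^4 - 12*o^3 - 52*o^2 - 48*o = (o + 3)*(o^4 - 12*o^2 - 16*o) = (o + 2)*(o + 3)*(o^3 - 2*o^2 - 8*o) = (o - 4)*(o + 2)*(o + 3)*(o^2 + 2*o) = o*(o - 4)*(o + 2)*(o + 3)*(o + 2)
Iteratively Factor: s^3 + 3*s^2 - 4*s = (s + 4)*(s^2 - s) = s*(s + 4)*(s - 1)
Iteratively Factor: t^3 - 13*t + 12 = (t - 3)*(t^2 + 3*t - 4) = (t - 3)*(t + 4)*(t - 1)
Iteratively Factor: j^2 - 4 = (j - 2)*(j + 2)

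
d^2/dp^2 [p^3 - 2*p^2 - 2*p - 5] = 6*p - 4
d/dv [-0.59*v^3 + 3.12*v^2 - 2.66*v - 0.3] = -1.77*v^2 + 6.24*v - 2.66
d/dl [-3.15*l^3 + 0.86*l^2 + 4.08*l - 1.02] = -9.45*l^2 + 1.72*l + 4.08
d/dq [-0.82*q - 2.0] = -0.820000000000000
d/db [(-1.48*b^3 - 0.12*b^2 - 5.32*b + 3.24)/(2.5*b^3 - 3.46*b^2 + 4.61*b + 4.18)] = (1.77635683940025e-15*b^5 + 5.4208*b^4 + 12.9544*b^3 - 61.8196*b^2 + 21.4176*b - 37.174)/(6.25*b^6 - 17.3*b^5 + 35.0216*b^4 - 11.0012*b^3 - 7.6735*b^2 + 38.5396*b + 17.4724)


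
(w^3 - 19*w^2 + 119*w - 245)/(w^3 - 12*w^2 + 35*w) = (w - 7)/w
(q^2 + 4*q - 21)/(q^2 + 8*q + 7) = (q - 3)/(q + 1)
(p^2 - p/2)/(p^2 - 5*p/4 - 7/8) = 4*p*(1 - 2*p)/(-8*p^2 + 10*p + 7)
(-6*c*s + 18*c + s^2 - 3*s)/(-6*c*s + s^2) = (s - 3)/s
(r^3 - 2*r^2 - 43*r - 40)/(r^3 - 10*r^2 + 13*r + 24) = (r + 5)/(r - 3)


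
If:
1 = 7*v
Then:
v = 1/7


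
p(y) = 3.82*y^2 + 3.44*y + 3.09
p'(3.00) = 26.36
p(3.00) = 47.79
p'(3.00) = 26.36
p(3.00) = 47.79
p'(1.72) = 16.58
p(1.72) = 20.31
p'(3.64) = 31.25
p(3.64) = 66.23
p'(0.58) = 7.87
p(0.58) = 6.37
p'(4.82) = 40.26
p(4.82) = 108.42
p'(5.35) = 44.31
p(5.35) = 130.83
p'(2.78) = 24.68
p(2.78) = 42.18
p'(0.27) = 5.50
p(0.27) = 4.30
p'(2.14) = 19.79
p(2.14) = 27.95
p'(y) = 7.64*y + 3.44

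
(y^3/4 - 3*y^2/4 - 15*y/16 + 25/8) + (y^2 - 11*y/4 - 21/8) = y^3/4 + y^2/4 - 59*y/16 + 1/2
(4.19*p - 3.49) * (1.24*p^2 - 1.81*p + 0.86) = 5.1956*p^3 - 11.9115*p^2 + 9.9203*p - 3.0014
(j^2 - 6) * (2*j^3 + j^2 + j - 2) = 2*j^5 + j^4 - 11*j^3 - 8*j^2 - 6*j + 12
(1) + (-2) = -1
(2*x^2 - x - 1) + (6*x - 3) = 2*x^2 + 5*x - 4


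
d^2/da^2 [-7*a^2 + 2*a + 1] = -14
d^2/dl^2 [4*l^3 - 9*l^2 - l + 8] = 24*l - 18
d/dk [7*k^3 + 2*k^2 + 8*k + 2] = 21*k^2 + 4*k + 8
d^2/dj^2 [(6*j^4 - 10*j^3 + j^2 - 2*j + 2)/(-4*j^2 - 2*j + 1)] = 2*(-96*j^6 - 144*j^5 + 216*j^3 - 204*j^2 + 6*j - 13)/(64*j^6 + 96*j^5 - 40*j^3 + 6*j - 1)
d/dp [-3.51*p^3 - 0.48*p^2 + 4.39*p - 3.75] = -10.53*p^2 - 0.96*p + 4.39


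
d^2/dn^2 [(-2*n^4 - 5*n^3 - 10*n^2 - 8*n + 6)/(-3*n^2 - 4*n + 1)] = 2*(18*n^6 + 72*n^5 + 78*n^4 - 17*n^3 - 120*n^2 - 129*n - 72)/(27*n^6 + 108*n^5 + 117*n^4 - 8*n^3 - 39*n^2 + 12*n - 1)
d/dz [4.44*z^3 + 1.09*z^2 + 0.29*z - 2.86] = 13.32*z^2 + 2.18*z + 0.29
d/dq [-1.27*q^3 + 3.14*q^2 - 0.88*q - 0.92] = -3.81*q^2 + 6.28*q - 0.88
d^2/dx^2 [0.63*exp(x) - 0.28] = 0.63*exp(x)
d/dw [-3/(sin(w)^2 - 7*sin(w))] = 3*(2*sin(w) - 7)*cos(w)/((sin(w) - 7)^2*sin(w)^2)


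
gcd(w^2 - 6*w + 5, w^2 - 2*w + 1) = w - 1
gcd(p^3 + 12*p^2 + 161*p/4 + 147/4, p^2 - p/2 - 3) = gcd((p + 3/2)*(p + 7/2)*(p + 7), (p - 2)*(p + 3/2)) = p + 3/2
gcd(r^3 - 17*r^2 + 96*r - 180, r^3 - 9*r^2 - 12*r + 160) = r - 5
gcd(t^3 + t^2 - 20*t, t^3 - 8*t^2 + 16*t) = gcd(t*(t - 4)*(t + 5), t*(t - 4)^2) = t^2 - 4*t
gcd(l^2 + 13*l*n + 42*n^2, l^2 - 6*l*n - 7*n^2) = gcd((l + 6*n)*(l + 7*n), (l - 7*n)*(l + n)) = 1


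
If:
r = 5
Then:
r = 5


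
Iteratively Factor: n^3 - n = (n - 1)*(n^2 + n) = n*(n - 1)*(n + 1)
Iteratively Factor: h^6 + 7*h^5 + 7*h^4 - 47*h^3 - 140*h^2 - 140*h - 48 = (h + 1)*(h^5 + 6*h^4 + h^3 - 48*h^2 - 92*h - 48) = (h + 1)*(h + 2)*(h^4 + 4*h^3 - 7*h^2 - 34*h - 24) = (h + 1)*(h + 2)^2*(h^3 + 2*h^2 - 11*h - 12) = (h + 1)^2*(h + 2)^2*(h^2 + h - 12) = (h + 1)^2*(h + 2)^2*(h + 4)*(h - 3)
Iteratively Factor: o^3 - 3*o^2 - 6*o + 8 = (o - 1)*(o^2 - 2*o - 8) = (o - 4)*(o - 1)*(o + 2)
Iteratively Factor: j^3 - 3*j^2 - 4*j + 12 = (j + 2)*(j^2 - 5*j + 6) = (j - 2)*(j + 2)*(j - 3)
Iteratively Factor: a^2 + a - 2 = (a + 2)*(a - 1)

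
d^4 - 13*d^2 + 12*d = d*(d - 3)*(d - 1)*(d + 4)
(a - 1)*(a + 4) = a^2 + 3*a - 4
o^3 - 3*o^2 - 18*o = o*(o - 6)*(o + 3)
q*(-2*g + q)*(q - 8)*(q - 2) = -2*g*q^3 + 20*g*q^2 - 32*g*q + q^4 - 10*q^3 + 16*q^2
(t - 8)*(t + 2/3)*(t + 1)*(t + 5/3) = t^4 - 14*t^3/3 - 209*t^2/9 - 238*t/9 - 80/9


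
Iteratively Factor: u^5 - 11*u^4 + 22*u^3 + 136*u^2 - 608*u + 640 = (u - 5)*(u^4 - 6*u^3 - 8*u^2 + 96*u - 128) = (u - 5)*(u - 2)*(u^3 - 4*u^2 - 16*u + 64) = (u - 5)*(u - 4)*(u - 2)*(u^2 - 16) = (u - 5)*(u - 4)*(u - 2)*(u + 4)*(u - 4)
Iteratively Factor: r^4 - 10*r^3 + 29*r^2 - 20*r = (r - 5)*(r^3 - 5*r^2 + 4*r) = (r - 5)*(r - 4)*(r^2 - r) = (r - 5)*(r - 4)*(r - 1)*(r)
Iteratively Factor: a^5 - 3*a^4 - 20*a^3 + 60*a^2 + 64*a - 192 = (a + 4)*(a^4 - 7*a^3 + 8*a^2 + 28*a - 48) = (a - 3)*(a + 4)*(a^3 - 4*a^2 - 4*a + 16) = (a - 3)*(a - 2)*(a + 4)*(a^2 - 2*a - 8) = (a - 4)*(a - 3)*(a - 2)*(a + 4)*(a + 2)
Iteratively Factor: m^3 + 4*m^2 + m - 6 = (m + 3)*(m^2 + m - 2) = (m - 1)*(m + 3)*(m + 2)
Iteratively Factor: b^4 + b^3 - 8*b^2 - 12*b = (b - 3)*(b^3 + 4*b^2 + 4*b) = (b - 3)*(b + 2)*(b^2 + 2*b) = b*(b - 3)*(b + 2)*(b + 2)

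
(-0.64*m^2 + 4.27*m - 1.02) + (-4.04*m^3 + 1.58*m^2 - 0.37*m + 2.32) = -4.04*m^3 + 0.94*m^2 + 3.9*m + 1.3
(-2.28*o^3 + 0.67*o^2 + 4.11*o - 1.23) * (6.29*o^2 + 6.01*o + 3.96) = -14.3412*o^5 - 9.4885*o^4 + 20.8498*o^3 + 19.6176*o^2 + 8.8833*o - 4.8708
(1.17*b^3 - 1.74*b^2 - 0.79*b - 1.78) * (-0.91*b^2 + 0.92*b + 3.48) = -1.0647*b^5 + 2.6598*b^4 + 3.1897*b^3 - 5.1622*b^2 - 4.3868*b - 6.1944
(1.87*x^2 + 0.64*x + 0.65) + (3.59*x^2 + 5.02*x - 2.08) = 5.46*x^2 + 5.66*x - 1.43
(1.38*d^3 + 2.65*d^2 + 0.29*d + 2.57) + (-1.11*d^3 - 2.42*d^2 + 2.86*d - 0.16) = 0.27*d^3 + 0.23*d^2 + 3.15*d + 2.41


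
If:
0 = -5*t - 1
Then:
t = -1/5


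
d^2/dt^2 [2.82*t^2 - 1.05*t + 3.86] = 5.64000000000000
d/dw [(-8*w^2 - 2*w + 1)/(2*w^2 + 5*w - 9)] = (-36*w^2 + 140*w + 13)/(4*w^4 + 20*w^3 - 11*w^2 - 90*w + 81)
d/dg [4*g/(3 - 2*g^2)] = 4*(2*g^2 + 3)/(2*g^2 - 3)^2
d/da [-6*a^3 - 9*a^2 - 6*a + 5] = -18*a^2 - 18*a - 6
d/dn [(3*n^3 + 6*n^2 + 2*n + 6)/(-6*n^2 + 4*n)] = 3*(-3*n^4 + 4*n^3 + 6*n^2 + 12*n - 4)/(2*n^2*(9*n^2 - 12*n + 4))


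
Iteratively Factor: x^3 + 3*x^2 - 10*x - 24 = (x - 3)*(x^2 + 6*x + 8) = (x - 3)*(x + 2)*(x + 4)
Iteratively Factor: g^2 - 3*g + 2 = (g - 1)*(g - 2)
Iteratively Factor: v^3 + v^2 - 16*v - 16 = (v + 1)*(v^2 - 16) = (v + 1)*(v + 4)*(v - 4)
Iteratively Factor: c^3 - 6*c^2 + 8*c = (c - 2)*(c^2 - 4*c) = c*(c - 2)*(c - 4)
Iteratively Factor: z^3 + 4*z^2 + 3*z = (z + 3)*(z^2 + z) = z*(z + 3)*(z + 1)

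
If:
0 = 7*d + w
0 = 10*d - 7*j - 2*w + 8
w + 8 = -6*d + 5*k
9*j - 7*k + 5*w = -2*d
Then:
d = -16/13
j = -40/13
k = 24/13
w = 112/13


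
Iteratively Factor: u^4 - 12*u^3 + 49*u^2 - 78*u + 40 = (u - 4)*(u^3 - 8*u^2 + 17*u - 10) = (u - 4)*(u - 1)*(u^2 - 7*u + 10) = (u - 4)*(u - 2)*(u - 1)*(u - 5)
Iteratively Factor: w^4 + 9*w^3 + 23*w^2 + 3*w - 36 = (w + 3)*(w^3 + 6*w^2 + 5*w - 12) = (w - 1)*(w + 3)*(w^2 + 7*w + 12) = (w - 1)*(w + 3)*(w + 4)*(w + 3)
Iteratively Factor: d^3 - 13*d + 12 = (d - 1)*(d^2 + d - 12) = (d - 1)*(d + 4)*(d - 3)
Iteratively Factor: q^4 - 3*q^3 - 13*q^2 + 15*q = (q - 1)*(q^3 - 2*q^2 - 15*q) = (q - 5)*(q - 1)*(q^2 + 3*q) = (q - 5)*(q - 1)*(q + 3)*(q)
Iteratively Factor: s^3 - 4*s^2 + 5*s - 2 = (s - 1)*(s^2 - 3*s + 2) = (s - 1)^2*(s - 2)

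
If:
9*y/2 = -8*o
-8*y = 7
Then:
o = 63/128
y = -7/8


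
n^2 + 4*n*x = n*(n + 4*x)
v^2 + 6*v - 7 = (v - 1)*(v + 7)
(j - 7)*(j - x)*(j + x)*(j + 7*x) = j^4 + 7*j^3*x - 7*j^3 - j^2*x^2 - 49*j^2*x - 7*j*x^3 + 7*j*x^2 + 49*x^3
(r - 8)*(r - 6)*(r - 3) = r^3 - 17*r^2 + 90*r - 144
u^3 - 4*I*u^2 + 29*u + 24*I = (u - 8*I)*(u + I)*(u + 3*I)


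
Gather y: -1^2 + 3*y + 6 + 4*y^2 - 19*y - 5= 4*y^2 - 16*y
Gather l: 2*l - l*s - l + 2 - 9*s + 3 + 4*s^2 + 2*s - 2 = l*(1 - s) + 4*s^2 - 7*s + 3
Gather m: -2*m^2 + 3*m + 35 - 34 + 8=-2*m^2 + 3*m + 9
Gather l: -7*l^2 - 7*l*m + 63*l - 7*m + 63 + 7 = -7*l^2 + l*(63 - 7*m) - 7*m + 70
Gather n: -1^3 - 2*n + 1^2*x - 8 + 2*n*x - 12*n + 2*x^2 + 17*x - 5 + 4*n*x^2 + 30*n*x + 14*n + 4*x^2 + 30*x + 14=n*(4*x^2 + 32*x) + 6*x^2 + 48*x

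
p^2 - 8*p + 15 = (p - 5)*(p - 3)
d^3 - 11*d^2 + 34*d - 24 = (d - 6)*(d - 4)*(d - 1)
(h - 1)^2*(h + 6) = h^3 + 4*h^2 - 11*h + 6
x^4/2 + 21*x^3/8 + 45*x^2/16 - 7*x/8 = x*(x/2 + 1)*(x - 1/4)*(x + 7/2)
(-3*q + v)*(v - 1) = -3*q*v + 3*q + v^2 - v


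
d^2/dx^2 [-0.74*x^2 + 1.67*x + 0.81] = -1.48000000000000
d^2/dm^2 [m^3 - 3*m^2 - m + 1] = 6*m - 6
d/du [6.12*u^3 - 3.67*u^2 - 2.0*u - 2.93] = 18.36*u^2 - 7.34*u - 2.0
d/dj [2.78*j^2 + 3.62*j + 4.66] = 5.56*j + 3.62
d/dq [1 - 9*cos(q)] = 9*sin(q)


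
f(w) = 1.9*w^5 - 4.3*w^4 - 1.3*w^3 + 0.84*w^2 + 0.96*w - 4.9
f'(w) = 9.5*w^4 - 17.2*w^3 - 3.9*w^2 + 1.68*w + 0.96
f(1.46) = -12.69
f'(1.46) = -15.26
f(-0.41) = -5.21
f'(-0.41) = 1.07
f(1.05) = -7.27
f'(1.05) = -9.94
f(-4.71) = -6375.24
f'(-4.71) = 6378.98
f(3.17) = 139.16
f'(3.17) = 378.50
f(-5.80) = -17065.44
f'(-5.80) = 13966.62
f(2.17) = -16.07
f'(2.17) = 21.14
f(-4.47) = -4983.73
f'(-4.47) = 5244.48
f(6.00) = 8951.90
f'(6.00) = 8467.44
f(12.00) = 381497.18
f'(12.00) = 166729.92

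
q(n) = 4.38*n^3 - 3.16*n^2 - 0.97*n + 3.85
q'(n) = 13.14*n^2 - 6.32*n - 0.97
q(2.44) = 46.30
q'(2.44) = 61.84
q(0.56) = 3.09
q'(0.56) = -0.39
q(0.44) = 3.18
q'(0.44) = -1.21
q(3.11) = 102.02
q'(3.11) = 106.47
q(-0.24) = 3.84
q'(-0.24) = 1.30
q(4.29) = 287.35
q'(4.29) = 213.75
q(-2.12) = -50.03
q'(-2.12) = 71.48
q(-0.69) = 1.58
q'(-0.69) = 9.65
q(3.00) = 90.76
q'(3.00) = 98.33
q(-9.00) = -3436.40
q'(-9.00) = 1120.25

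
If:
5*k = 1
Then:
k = 1/5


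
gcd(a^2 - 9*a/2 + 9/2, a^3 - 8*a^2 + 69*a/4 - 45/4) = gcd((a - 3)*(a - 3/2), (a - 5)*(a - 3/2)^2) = a - 3/2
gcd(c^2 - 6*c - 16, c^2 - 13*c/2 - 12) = c - 8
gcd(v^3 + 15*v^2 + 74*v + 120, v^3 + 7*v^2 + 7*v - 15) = v + 5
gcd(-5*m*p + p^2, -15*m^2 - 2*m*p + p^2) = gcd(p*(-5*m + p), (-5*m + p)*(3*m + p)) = -5*m + p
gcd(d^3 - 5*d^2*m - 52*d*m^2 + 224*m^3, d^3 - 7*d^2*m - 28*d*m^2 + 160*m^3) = d^2 - 12*d*m + 32*m^2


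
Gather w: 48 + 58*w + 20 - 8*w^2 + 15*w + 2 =-8*w^2 + 73*w + 70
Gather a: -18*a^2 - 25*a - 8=-18*a^2 - 25*a - 8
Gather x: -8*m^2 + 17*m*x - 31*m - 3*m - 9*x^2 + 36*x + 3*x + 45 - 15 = -8*m^2 - 34*m - 9*x^2 + x*(17*m + 39) + 30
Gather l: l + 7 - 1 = l + 6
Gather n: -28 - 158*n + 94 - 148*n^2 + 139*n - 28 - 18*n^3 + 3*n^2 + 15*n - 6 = -18*n^3 - 145*n^2 - 4*n + 32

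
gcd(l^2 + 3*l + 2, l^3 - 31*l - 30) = l + 1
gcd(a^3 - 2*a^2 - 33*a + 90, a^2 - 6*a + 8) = 1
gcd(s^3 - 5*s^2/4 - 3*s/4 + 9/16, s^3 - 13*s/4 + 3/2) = s^2 - 2*s + 3/4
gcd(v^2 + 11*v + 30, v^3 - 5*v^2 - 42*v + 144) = v + 6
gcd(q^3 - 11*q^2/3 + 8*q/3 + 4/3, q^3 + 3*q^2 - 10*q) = q - 2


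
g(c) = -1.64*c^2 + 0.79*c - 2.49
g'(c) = 0.79 - 3.28*c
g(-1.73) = -8.77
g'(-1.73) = 6.46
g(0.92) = -3.15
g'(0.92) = -2.23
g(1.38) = -4.52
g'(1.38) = -3.74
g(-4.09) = -33.16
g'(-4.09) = 14.21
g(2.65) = -11.91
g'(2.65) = -7.90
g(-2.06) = -11.08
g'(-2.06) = 7.55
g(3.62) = -21.12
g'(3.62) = -11.08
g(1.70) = -5.89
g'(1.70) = -4.79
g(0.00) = -2.49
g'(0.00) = 0.79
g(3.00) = -14.88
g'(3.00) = -9.05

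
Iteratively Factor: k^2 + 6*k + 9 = (k + 3)*(k + 3)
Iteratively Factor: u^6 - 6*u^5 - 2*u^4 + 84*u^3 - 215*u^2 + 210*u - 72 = (u - 3)*(u^5 - 3*u^4 - 11*u^3 + 51*u^2 - 62*u + 24) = (u - 3)*(u - 1)*(u^4 - 2*u^3 - 13*u^2 + 38*u - 24) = (u - 3)*(u - 1)^2*(u^3 - u^2 - 14*u + 24) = (u - 3)^2*(u - 1)^2*(u^2 + 2*u - 8) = (u - 3)^2*(u - 1)^2*(u + 4)*(u - 2)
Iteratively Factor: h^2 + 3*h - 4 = (h + 4)*(h - 1)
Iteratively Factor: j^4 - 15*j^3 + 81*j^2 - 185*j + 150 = (j - 2)*(j^3 - 13*j^2 + 55*j - 75) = (j - 3)*(j - 2)*(j^2 - 10*j + 25) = (j - 5)*(j - 3)*(j - 2)*(j - 5)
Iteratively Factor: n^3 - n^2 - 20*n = (n)*(n^2 - n - 20) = n*(n - 5)*(n + 4)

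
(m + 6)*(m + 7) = m^2 + 13*m + 42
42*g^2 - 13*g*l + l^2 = (-7*g + l)*(-6*g + l)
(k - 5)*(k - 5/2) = k^2 - 15*k/2 + 25/2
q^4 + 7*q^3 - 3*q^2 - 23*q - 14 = (q - 2)*(q + 1)^2*(q + 7)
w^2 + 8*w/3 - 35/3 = (w - 7/3)*(w + 5)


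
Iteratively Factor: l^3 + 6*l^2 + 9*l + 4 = (l + 1)*(l^2 + 5*l + 4) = (l + 1)*(l + 4)*(l + 1)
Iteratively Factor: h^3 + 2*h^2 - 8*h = (h)*(h^2 + 2*h - 8) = h*(h - 2)*(h + 4)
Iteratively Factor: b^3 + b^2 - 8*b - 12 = (b + 2)*(b^2 - b - 6) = (b + 2)^2*(b - 3)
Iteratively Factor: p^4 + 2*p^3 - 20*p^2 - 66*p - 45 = (p + 3)*(p^3 - p^2 - 17*p - 15) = (p + 1)*(p + 3)*(p^2 - 2*p - 15) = (p + 1)*(p + 3)^2*(p - 5)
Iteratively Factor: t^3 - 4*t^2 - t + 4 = (t - 1)*(t^2 - 3*t - 4) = (t - 4)*(t - 1)*(t + 1)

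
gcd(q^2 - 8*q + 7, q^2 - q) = q - 1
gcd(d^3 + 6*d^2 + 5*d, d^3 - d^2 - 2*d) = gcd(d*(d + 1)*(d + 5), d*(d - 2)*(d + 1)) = d^2 + d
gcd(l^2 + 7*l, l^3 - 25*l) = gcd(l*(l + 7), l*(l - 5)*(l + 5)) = l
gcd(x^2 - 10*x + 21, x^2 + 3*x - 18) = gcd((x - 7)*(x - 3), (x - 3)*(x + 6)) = x - 3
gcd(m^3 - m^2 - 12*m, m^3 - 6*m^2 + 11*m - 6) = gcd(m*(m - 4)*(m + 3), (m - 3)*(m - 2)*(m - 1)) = 1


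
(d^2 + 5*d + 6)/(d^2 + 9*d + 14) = (d + 3)/(d + 7)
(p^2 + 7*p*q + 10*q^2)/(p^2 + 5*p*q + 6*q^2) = (p + 5*q)/(p + 3*q)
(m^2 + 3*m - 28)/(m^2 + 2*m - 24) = (m + 7)/(m + 6)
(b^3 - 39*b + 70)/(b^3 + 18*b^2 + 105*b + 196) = (b^2 - 7*b + 10)/(b^2 + 11*b + 28)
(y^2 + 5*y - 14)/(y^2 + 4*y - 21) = (y - 2)/(y - 3)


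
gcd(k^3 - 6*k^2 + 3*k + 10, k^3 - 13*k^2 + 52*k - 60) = k^2 - 7*k + 10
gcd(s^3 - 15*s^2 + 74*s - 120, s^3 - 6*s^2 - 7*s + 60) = s^2 - 9*s + 20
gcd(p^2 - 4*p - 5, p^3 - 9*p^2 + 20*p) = p - 5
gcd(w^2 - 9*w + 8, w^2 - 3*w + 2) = w - 1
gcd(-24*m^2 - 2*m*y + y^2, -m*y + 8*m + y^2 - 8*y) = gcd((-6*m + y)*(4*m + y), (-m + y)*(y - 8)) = 1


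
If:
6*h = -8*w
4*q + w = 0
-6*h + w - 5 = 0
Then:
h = -20/27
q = -5/36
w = 5/9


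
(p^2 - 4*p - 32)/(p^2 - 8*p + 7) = (p^2 - 4*p - 32)/(p^2 - 8*p + 7)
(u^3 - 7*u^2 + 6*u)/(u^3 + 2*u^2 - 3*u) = (u - 6)/(u + 3)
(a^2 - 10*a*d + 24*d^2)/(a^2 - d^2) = (a^2 - 10*a*d + 24*d^2)/(a^2 - d^2)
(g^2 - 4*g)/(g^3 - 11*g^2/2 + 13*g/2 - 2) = 2*g/(2*g^2 - 3*g + 1)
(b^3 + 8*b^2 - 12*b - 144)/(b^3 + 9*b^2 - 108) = (b - 4)/(b - 3)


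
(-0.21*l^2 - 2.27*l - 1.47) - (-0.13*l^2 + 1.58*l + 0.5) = -0.08*l^2 - 3.85*l - 1.97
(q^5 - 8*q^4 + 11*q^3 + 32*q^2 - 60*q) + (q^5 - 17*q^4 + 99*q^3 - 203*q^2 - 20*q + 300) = 2*q^5 - 25*q^4 + 110*q^3 - 171*q^2 - 80*q + 300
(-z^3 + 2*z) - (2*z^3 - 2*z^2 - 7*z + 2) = -3*z^3 + 2*z^2 + 9*z - 2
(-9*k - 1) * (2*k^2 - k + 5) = -18*k^3 + 7*k^2 - 44*k - 5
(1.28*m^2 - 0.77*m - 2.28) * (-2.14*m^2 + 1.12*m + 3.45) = -2.7392*m^4 + 3.0814*m^3 + 8.4328*m^2 - 5.2101*m - 7.866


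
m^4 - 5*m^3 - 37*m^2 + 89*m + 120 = (m - 8)*(m - 3)*(m + 1)*(m + 5)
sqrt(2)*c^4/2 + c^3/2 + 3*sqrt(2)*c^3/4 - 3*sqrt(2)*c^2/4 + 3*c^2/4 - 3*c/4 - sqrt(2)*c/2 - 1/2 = (c - 1)*(c + 1/2)*(c + 2)*(sqrt(2)*c/2 + 1/2)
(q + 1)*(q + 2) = q^2 + 3*q + 2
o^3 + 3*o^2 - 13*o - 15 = (o - 3)*(o + 1)*(o + 5)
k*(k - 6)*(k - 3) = k^3 - 9*k^2 + 18*k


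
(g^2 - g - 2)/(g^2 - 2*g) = (g + 1)/g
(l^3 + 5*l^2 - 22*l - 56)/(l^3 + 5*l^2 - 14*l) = (l^2 - 2*l - 8)/(l*(l - 2))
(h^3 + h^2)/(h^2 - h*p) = h*(h + 1)/(h - p)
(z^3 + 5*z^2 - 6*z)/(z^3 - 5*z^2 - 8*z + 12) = z*(z + 6)/(z^2 - 4*z - 12)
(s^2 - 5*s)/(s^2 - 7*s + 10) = s/(s - 2)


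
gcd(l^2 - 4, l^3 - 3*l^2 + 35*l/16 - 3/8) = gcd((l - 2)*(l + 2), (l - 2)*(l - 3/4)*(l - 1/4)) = l - 2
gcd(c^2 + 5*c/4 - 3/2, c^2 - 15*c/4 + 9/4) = c - 3/4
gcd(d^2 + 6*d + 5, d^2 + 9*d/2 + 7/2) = d + 1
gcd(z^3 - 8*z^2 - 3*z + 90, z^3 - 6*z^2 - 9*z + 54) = z^2 - 3*z - 18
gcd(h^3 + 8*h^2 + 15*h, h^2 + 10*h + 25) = h + 5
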